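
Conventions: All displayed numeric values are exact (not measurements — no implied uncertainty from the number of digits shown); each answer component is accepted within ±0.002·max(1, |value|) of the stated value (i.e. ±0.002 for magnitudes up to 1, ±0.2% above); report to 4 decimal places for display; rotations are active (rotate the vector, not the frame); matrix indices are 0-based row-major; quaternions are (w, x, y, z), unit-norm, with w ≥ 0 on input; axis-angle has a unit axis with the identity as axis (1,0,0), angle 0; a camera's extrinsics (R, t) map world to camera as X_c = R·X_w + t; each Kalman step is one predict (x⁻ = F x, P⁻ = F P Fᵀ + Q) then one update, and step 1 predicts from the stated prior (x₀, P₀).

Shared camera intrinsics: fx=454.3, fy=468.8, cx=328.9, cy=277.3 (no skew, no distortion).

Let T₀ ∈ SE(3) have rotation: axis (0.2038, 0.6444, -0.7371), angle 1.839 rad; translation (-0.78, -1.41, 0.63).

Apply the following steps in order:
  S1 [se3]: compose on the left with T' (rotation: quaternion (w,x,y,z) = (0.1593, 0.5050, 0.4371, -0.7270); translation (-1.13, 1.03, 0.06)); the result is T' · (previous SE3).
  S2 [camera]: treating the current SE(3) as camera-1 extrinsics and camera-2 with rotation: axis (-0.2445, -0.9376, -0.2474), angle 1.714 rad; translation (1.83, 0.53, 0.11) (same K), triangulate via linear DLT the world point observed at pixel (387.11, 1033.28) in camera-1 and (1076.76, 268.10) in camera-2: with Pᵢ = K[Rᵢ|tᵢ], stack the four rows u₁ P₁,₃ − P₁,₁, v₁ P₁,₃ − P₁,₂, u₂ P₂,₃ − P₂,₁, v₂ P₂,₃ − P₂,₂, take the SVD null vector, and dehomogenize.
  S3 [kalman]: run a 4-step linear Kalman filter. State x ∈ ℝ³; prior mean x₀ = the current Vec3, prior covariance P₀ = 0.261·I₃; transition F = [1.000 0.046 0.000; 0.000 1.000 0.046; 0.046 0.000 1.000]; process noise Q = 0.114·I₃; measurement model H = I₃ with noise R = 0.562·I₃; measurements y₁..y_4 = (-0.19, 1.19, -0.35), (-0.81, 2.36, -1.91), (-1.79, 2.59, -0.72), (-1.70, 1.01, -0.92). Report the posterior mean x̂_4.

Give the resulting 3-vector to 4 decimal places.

result = (-0.7849, 1.3910, -1.1300)

after S1 (compose_se3): R=[0.2096 0.0306 -0.9773; 0.9104 0.3585 0.2065; 0.3567 -0.9330 0.0472], t=(-2.1114, 1.1642, 1.4786)
after S2 (triangulate): (1.9230, 0.4453, -1.9513)
after S3 (kf_track): (-0.7849, 1.3910, -1.1300)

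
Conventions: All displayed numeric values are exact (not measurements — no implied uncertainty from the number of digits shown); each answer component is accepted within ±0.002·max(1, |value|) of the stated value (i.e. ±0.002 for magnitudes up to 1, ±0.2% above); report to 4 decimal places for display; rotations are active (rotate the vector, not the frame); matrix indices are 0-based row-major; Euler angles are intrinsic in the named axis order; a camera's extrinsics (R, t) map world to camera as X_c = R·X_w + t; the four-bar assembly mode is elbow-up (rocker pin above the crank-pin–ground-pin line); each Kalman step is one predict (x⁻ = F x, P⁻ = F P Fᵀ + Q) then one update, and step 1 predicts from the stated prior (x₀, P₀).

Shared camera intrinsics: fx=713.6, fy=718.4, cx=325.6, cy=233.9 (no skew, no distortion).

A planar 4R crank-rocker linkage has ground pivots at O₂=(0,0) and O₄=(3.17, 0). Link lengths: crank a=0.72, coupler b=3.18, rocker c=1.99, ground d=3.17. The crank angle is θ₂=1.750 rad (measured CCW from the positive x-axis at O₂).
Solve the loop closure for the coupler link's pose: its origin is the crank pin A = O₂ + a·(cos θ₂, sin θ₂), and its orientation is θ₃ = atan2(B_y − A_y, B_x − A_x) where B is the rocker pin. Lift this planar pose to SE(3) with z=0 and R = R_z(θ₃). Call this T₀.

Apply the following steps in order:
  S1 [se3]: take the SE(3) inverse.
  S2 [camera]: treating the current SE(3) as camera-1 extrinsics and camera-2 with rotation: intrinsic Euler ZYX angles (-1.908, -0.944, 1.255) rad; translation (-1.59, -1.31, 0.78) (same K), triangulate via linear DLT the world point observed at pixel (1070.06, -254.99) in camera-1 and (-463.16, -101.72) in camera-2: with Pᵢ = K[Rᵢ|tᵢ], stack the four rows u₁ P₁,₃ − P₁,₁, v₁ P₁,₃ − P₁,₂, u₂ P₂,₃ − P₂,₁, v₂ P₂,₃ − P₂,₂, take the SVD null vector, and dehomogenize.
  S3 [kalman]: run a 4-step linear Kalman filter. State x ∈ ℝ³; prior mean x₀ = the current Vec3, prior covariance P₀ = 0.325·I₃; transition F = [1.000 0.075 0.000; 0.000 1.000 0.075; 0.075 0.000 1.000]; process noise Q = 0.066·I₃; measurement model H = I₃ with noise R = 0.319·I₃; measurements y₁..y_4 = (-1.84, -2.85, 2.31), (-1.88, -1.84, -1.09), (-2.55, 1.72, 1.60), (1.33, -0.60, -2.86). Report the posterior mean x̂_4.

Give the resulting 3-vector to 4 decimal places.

result = (-0.6438, -0.3596, -0.5300)

source (fourbar_fk): coupler pose = R=[0.9200 -0.3919 0.0000; 0.3919 0.9200 0.0000; 0.0000 0.0000 1.0000], t=(-0.1283, 0.7085, 0.0000)
after S1 (invert_se3): R=[0.9200 0.3919 0.0000; -0.3919 0.9200 0.0000; 0.0000 0.0000 1.0000], t=(-0.1596, -0.7021, 0.0000)
after S2 (triangulate): (1.4532, 0.4284, 1.2895)
after S3 (kf_track): (-0.6438, -0.3596, -0.5300)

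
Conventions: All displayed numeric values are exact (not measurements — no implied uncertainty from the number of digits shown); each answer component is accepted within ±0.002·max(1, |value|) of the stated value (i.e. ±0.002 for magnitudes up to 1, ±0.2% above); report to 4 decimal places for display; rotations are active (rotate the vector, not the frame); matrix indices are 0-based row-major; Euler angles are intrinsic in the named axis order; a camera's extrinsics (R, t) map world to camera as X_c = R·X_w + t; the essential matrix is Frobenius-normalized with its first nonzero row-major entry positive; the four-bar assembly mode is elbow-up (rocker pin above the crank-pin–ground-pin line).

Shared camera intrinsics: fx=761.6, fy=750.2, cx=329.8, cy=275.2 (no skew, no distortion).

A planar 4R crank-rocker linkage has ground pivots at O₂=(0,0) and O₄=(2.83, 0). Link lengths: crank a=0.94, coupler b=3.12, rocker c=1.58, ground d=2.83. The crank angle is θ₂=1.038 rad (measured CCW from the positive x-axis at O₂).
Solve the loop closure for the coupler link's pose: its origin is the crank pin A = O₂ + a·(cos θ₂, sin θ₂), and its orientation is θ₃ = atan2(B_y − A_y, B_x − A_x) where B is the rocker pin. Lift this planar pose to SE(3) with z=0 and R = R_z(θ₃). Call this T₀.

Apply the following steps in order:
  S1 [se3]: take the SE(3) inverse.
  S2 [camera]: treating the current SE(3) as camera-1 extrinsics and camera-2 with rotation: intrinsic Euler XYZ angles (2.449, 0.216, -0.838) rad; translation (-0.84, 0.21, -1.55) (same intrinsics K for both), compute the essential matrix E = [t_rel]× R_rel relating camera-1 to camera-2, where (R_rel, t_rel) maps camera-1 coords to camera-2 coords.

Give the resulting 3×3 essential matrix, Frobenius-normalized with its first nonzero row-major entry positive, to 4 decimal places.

matrix = [0.3727 -0.3085 -0.5146; -0.5375 -0.4294 -0.1251; -0.0634 -0.0790 -0.0429]

source (fourbar_fk): coupler pose = R=[0.9812 -0.1931 0.0000; 0.1931 0.9812 0.0000; 0.0000 0.0000 1.0000], t=(0.4775, 0.8097, 0.0000)
after S1 (invert_se3): R=[0.9812 0.1931 0.0000; -0.1931 0.9812 0.0000; 0.0000 0.0000 1.0000], t=(-0.6248, -0.7023, 0.0000)
after S2 (essential): [0.3727 -0.3085 -0.5146; -0.5375 -0.4294 -0.1251; -0.0634 -0.0790 -0.0429]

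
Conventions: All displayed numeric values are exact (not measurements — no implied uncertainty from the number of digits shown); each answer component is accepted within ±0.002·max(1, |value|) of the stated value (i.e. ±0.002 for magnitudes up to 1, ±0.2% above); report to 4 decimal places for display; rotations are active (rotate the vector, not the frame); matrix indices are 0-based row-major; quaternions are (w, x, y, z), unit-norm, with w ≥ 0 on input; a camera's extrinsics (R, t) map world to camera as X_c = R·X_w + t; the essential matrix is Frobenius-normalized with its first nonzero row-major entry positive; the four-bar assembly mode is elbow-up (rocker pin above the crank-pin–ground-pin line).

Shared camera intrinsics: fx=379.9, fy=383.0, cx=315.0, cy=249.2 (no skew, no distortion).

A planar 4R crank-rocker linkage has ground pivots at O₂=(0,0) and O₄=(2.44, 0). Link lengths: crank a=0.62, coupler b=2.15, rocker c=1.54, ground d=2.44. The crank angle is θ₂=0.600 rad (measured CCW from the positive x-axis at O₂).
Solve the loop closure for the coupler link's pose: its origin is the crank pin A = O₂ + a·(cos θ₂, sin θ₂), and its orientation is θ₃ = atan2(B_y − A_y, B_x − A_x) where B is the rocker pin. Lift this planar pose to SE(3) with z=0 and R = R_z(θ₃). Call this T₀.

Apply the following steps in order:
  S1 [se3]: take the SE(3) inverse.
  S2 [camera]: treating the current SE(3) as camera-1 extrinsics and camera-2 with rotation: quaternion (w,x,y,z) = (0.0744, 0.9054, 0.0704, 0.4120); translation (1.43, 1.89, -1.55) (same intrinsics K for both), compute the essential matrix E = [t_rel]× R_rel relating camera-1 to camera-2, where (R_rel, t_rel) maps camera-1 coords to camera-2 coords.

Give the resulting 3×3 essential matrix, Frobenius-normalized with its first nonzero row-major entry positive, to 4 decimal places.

matrix = [0.2019 -0.3765 -0.3055; -0.5108 0.2045 0.0857; -0.4332 -0.3040 -0.3660]

source (fourbar_fk): coupler pose = R=[0.8347 -0.5507 0.0000; 0.5507 0.8347 0.0000; 0.0000 0.0000 1.0000], t=(0.5117, 0.3501, 0.0000)
after S1 (invert_se3): R=[0.8347 0.5507 0.0000; -0.5507 0.8347 0.0000; 0.0000 0.0000 1.0000], t=(-0.6199, -0.0104, 0.0000)
after S2 (essential): [0.2019 -0.3765 -0.3055; -0.5108 0.2045 0.0857; -0.4332 -0.3040 -0.3660]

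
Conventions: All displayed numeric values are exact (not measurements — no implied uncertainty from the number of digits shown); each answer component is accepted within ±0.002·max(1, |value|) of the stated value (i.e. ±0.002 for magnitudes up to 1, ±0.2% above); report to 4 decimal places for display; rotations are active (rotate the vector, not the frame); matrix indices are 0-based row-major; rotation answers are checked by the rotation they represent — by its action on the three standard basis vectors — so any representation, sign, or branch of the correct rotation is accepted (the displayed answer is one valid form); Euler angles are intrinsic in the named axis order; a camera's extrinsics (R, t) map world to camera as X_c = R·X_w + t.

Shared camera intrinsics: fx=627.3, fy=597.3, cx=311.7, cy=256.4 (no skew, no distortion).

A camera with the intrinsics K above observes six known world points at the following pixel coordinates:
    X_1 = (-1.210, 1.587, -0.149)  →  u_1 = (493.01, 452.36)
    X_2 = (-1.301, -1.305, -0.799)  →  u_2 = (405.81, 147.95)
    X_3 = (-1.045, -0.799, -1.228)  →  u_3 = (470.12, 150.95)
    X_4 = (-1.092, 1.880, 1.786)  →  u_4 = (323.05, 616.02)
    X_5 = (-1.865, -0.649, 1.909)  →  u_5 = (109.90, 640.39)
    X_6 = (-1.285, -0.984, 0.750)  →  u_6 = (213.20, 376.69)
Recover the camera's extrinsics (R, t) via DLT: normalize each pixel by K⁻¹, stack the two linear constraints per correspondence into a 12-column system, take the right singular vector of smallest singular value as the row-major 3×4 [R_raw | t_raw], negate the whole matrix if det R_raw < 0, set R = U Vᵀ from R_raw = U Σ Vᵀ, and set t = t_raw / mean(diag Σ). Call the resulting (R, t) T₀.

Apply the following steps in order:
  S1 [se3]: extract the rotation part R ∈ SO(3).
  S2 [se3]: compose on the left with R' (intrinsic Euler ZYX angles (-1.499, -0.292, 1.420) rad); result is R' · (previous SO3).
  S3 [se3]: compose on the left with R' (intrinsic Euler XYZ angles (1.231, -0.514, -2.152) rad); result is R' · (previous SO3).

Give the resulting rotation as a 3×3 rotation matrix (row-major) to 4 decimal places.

source (pnp_recover): camera pose = R=[-0.4441 0.5079 -0.7381; -0.4073 0.6193 0.6712; 0.7980 0.5987 -0.0682], t=(-0.0299, 0.2400, 4.9301)
after S1 (rot_of_se3): [-0.4441 0.5079 -0.7381; -0.4073 0.6193 0.6712; 0.7980 0.5987 -0.0682]
after S2 (compose_so3): [-0.8727 -0.4772 0.1036; 0.2821 -0.3193 0.9047; -0.3987 0.8187 0.4132]
after S3 (compose_so3): [0.8185 -0.4068 0.4057; 0.1874 -0.4786 -0.8578; 0.5431 0.7782 -0.3155]

rotation (matrix) = ((0.8185, -0.4068, 0.4057), (0.1874, -0.4786, -0.8578), (0.5431, 0.7782, -0.3155))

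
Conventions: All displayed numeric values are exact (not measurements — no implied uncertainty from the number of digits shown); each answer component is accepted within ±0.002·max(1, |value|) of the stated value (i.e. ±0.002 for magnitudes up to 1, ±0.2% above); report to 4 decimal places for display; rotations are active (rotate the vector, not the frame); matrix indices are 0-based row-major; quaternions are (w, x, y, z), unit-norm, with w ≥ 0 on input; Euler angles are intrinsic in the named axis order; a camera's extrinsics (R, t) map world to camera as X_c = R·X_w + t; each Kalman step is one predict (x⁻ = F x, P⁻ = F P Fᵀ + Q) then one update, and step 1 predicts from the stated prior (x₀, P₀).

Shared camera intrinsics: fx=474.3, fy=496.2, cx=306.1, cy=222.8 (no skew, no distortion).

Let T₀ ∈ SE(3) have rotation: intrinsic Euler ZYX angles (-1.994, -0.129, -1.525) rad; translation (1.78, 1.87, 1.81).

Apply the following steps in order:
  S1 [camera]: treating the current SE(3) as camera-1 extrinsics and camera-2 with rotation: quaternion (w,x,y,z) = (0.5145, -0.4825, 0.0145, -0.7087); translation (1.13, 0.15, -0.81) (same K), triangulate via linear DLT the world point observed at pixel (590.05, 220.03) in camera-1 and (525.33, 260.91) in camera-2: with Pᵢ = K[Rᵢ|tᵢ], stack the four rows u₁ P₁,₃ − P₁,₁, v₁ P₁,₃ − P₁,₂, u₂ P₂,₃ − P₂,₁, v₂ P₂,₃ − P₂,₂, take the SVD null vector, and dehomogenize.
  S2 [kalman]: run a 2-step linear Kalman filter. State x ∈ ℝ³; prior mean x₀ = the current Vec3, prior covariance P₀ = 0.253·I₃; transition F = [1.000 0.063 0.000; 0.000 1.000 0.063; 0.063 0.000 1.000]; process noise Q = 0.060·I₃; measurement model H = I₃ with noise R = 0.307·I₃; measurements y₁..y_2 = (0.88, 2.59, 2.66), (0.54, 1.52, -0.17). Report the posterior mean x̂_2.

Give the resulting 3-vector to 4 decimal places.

result = (1.0116, 0.9940, 1.1791)

after S1 (triangulate): (1.7814, -1.5663, 1.2166)
after S2 (kf_track): (1.0116, 0.9940, 1.1791)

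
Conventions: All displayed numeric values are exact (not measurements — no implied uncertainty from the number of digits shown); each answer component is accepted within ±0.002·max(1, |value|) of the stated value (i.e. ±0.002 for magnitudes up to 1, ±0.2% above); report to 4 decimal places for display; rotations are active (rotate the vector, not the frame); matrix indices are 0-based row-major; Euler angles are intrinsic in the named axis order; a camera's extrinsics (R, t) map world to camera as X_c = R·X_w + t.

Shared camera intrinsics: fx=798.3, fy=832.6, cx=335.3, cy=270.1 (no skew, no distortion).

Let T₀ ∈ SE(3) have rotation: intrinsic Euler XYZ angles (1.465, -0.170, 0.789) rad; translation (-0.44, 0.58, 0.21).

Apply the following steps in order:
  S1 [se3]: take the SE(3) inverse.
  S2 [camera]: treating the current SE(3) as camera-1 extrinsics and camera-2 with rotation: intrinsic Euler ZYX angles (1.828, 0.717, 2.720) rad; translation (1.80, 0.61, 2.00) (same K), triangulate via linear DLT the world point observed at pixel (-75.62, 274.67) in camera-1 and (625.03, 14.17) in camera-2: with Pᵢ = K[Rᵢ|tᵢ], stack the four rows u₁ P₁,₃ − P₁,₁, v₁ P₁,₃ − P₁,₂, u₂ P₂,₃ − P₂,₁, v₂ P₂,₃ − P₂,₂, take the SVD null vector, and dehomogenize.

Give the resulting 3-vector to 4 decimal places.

result = (-1.3941, -1.1405, -0.2610)

after S1 (invert_se3): R=[0.6944 -0.0436 0.7183; -0.6994 0.1938 0.6879; -0.1692 -0.9801 0.1041], t=(0.1800, -0.5646, 0.4721)
after S2 (triangulate): (-1.3941, -1.1405, -0.2610)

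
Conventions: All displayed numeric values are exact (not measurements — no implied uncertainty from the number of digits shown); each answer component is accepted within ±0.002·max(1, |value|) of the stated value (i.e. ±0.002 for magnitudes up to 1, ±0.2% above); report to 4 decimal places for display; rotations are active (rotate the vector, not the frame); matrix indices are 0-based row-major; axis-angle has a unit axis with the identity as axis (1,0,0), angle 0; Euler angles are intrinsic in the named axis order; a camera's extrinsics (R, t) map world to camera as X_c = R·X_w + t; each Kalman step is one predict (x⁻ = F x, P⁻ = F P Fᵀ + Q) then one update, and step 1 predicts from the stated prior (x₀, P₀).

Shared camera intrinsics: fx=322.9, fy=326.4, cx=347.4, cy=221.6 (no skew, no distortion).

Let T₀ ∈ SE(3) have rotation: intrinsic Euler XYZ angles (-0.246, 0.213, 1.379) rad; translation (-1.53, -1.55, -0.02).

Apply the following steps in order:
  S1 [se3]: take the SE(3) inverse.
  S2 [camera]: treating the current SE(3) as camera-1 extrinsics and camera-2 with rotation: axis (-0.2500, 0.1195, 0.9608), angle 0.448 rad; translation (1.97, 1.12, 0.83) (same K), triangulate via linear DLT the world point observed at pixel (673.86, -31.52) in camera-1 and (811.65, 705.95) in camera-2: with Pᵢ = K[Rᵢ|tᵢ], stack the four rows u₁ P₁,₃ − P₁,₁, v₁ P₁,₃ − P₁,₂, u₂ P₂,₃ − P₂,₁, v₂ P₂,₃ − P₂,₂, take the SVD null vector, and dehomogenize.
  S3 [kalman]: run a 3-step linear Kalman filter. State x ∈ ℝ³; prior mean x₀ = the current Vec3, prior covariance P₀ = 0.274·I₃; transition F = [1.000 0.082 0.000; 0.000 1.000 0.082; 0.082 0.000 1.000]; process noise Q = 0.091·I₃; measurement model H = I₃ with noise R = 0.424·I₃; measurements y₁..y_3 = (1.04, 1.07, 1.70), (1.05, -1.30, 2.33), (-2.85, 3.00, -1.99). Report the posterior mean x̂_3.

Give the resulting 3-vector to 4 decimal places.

result = (-0.3210, 1.2554, 0.4600)

after S1 (invert_se3): R=[0.1863 0.9423 -0.2781; -0.9595 0.2354 0.1548; 0.2114 0.2380 0.9480], t=(1.7401, -1.1000, 0.7113)
after S2 (triangulate): (1.6041, 1.2123, 1.4779)
after S3 (kf_track): (-0.3210, 1.2554, 0.4600)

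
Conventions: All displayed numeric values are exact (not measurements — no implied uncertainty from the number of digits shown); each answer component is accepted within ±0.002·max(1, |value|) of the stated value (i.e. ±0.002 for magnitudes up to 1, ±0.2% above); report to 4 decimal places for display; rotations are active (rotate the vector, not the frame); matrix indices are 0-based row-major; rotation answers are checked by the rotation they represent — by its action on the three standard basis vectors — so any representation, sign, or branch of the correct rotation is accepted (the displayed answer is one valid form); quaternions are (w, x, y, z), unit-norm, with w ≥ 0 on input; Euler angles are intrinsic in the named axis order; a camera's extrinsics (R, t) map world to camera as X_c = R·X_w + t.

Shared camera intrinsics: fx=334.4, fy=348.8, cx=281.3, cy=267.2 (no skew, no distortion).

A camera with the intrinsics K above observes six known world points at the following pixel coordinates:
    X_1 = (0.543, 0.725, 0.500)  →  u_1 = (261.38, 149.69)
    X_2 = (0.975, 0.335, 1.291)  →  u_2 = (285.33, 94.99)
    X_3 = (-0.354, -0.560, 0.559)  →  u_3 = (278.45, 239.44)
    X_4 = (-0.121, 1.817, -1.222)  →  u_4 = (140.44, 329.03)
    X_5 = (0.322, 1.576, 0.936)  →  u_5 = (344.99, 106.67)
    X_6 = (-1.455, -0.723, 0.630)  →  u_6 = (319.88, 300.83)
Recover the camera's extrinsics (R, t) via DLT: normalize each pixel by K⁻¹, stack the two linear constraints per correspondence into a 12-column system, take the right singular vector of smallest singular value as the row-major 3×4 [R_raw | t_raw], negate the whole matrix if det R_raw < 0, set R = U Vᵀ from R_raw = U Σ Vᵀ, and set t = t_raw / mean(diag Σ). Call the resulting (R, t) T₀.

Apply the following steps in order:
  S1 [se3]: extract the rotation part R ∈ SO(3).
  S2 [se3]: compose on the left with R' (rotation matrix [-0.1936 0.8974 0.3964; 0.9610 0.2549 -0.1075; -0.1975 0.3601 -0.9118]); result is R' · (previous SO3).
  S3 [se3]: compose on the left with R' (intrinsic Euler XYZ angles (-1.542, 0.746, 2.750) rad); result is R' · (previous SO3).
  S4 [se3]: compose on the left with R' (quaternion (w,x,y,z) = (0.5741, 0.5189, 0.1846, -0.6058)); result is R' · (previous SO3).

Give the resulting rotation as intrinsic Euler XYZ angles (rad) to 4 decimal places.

source (pnp_recover): camera pose = R=[-0.5621 0.3029 0.7696; -0.8155 -0.0482 -0.5767; -0.1376 -0.9518 0.2741], t=(-0.5001, -0.3700, 4.0000)
after S1 (rot_of_se3): [-0.5621 0.3029 0.7696; -0.8155 -0.0482 -0.5767; -0.1376 -0.9518 0.2741]
after S2 (compose_so3): [-0.6775 -0.4792 -0.5580; -0.7333 0.3811 0.5631; -0.0572 0.7907 -0.6096]
after S3 (compose_so3): [0.6266 0.7551 -0.1928; -0.6446 0.3632 -0.6727; -0.4379 0.5458 0.7144]
after S4 (compose_so3): [-0.2655 0.2441 -0.9327; 0.2188 -0.9269 -0.3049; -0.9390 -0.2850 0.1927]

rotation (euler_xyz) = (1.0071, -1.2018, -2.3981)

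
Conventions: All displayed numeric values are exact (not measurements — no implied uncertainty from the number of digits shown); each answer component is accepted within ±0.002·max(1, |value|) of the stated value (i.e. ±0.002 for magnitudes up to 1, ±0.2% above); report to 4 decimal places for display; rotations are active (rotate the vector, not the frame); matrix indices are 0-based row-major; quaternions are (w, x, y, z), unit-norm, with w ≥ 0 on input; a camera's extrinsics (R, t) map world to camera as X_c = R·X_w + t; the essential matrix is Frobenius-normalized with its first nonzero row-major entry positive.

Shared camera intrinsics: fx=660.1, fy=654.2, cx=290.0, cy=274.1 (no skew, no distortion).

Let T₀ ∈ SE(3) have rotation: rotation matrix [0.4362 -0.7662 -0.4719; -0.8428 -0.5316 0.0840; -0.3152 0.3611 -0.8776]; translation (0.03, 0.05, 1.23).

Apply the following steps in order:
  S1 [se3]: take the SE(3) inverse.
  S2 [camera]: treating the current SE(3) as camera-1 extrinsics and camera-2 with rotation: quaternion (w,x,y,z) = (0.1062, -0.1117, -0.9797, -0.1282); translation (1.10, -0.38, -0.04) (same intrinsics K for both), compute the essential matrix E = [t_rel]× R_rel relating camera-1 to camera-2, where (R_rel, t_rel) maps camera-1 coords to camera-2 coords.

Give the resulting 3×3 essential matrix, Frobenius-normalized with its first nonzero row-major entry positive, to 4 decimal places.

after S1 (invert_se3): R=[0.4362 -0.8428 -0.3152; -0.7662 -0.5316 0.3611; -0.4719 0.0840 -0.8776], t=(0.4168, -0.3946, 1.0895)
after S2 (essential): [0.4543 0.3167 0.1404; -0.2363 0.0371 0.6654; 0.3291 0.2313 0.1086]

matrix = [0.4543 0.3167 0.1404; -0.2363 0.0371 0.6654; 0.3291 0.2313 0.1086]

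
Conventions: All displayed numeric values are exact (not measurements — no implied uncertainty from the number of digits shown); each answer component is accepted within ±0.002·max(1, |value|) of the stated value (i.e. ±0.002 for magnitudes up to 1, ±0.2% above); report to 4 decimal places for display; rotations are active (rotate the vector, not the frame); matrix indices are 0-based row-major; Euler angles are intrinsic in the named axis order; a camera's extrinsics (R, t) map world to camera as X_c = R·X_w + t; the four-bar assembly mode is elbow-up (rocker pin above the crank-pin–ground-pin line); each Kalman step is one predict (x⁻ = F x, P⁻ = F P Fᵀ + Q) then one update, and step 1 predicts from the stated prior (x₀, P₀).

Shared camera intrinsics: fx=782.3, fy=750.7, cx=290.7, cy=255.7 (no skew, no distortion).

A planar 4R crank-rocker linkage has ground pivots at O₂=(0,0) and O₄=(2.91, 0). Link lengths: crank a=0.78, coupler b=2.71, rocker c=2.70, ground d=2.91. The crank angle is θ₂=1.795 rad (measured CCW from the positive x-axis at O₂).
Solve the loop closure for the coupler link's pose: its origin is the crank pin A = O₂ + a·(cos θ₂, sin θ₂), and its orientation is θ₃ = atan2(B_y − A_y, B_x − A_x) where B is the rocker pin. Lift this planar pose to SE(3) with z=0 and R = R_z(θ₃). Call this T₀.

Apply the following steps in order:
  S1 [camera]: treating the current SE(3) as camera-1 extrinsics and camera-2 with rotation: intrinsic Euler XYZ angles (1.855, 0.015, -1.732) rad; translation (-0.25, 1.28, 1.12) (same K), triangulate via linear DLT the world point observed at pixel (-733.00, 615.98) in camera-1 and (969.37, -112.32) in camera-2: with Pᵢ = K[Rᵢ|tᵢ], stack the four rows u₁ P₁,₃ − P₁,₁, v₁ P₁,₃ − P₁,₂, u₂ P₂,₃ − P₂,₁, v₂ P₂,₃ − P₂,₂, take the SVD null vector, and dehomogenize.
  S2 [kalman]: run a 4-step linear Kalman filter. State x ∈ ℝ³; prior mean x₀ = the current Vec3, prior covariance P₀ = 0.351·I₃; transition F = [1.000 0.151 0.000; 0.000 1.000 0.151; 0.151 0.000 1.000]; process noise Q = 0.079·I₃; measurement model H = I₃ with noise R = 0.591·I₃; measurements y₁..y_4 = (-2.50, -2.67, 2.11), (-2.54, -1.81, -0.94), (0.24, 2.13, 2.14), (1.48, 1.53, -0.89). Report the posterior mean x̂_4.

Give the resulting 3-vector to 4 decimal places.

result = (-0.4299, 1.0097, 0.4027)

source (fourbar_fk): coupler pose = R=[0.7654 -0.6435 0.0000; 0.6435 0.7654 0.0000; 0.0000 0.0000 1.0000], t=(-0.1734, 0.7605, 0.0000)
after S1 (triangulate): (-1.7011, 1.6533, 1.9406)
after S2 (kf_track): (-0.4299, 1.0097, 0.4027)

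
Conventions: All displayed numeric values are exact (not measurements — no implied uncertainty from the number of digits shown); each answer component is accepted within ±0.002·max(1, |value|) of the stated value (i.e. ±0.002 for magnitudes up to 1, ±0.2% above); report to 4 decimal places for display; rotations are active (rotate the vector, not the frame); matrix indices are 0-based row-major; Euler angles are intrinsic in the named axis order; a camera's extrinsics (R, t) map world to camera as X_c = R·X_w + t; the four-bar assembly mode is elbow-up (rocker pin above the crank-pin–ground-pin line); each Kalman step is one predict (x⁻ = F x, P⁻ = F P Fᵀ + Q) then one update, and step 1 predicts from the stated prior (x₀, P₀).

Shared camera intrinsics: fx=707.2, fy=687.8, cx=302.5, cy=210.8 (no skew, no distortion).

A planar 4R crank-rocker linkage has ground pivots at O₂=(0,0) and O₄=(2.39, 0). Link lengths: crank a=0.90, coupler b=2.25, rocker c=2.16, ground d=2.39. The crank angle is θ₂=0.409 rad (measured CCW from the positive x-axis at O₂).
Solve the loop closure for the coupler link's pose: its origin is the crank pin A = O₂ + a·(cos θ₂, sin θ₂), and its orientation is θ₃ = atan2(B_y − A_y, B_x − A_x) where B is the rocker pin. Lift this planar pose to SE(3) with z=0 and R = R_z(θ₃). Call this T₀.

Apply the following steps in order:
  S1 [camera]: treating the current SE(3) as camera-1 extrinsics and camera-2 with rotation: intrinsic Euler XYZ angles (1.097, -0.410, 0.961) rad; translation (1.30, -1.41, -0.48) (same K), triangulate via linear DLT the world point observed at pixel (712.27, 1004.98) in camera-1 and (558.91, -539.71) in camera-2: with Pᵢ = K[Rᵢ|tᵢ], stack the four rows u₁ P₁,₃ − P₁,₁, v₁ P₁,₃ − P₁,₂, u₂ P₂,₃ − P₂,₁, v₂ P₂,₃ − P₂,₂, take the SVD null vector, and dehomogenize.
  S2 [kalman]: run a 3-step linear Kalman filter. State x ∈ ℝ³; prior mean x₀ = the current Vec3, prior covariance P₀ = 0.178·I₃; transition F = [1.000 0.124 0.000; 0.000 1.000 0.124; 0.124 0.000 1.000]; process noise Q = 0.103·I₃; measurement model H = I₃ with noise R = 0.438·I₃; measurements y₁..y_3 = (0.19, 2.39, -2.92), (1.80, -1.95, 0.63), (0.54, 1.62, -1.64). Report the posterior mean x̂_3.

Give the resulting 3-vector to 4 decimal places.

result = (1.0574, 0.6902, -0.3062)

source (fourbar_fk): coupler pose = R=[0.6045 -0.7966 0.0000; 0.7966 0.6045 0.0000; 0.0000 0.0000 1.0000], t=(0.8258, 0.3579, 0.0000)
after S1 (triangulate): (1.6440, 0.8934, 1.9119)
after S2 (kf_track): (1.0574, 0.6902, -0.3062)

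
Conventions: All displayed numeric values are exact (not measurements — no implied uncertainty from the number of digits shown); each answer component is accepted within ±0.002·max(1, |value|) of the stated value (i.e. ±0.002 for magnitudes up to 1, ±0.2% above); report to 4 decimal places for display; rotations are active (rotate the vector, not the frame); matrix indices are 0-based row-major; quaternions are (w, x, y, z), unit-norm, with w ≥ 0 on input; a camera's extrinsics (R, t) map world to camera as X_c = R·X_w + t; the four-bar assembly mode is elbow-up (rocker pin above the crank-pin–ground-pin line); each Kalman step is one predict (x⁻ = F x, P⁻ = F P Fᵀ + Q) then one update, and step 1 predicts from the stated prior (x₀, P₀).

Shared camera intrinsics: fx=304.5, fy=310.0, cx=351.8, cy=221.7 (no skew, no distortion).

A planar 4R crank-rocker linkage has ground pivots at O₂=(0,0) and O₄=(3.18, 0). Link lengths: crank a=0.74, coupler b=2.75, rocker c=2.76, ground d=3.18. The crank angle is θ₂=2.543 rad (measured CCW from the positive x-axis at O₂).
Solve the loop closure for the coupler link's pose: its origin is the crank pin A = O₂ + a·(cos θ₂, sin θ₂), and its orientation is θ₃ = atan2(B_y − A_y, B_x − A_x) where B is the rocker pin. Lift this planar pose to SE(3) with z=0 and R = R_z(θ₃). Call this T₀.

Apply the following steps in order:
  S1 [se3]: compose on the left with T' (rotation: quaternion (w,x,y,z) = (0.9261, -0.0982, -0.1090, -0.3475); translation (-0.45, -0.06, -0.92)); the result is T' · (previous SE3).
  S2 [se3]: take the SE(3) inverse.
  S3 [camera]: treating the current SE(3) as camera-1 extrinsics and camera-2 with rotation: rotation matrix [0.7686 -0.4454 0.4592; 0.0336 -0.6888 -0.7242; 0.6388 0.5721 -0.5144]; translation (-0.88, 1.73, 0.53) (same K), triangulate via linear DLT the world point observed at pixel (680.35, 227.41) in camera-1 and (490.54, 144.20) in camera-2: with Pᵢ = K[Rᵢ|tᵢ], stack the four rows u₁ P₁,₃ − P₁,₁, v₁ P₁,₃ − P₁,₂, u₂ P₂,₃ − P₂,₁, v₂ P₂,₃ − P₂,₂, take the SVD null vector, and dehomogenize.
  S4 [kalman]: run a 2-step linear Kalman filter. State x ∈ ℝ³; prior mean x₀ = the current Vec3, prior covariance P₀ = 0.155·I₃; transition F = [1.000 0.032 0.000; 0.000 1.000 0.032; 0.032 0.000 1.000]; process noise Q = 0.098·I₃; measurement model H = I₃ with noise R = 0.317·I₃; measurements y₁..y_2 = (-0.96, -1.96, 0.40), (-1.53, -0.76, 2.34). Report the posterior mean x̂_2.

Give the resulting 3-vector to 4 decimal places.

result = (-0.3245, -0.3760, 1.6521)

source (fourbar_fk): coupler pose = R=[0.7658 -0.6431 0.0000; 0.6431 0.7658 0.0000; 0.0000 0.0000 1.0000], t=(-0.6113, 0.4170, 0.0000)
after S1 (compose_se3): R=[0.9903 0.0368 -0.1336; -0.0011 0.9662 0.2577; 0.1386 -0.2550 0.9569], t=(-0.6218, 0.6286, -1.1294)
after S2 (invert_se3): R=[0.9903 -0.0011 0.1386; 0.0368 0.9662 -0.2550; -0.1336 0.2577 0.9569], t=(0.7731, -0.8726, 0.8357)
after S3 (triangulate): (1.8111, 1.3418, 1.7358)
after S4 (kf_track): (-0.3245, -0.3760, 1.6521)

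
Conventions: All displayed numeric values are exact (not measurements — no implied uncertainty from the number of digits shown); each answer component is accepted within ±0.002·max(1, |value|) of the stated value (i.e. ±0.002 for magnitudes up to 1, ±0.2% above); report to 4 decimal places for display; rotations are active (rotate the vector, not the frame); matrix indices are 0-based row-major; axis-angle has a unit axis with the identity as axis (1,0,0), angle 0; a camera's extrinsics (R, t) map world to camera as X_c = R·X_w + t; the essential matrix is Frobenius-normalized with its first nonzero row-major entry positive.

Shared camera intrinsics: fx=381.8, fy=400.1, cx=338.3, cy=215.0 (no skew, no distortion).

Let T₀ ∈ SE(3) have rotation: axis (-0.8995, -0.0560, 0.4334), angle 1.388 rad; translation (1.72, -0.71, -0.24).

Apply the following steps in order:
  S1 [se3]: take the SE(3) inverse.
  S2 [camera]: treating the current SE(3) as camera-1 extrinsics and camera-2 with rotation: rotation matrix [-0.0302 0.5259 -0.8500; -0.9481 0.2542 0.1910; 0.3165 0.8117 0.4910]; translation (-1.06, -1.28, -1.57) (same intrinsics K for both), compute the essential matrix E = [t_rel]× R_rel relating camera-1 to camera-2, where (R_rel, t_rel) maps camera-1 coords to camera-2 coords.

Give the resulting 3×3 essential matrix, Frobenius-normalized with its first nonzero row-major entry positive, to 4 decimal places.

after S1 (invert_se3): R=[0.8437 0.4674 -0.2639; -0.3850 0.1843 -0.9043; -0.3740 0.8646 0.3354], t=(-1.1827, 0.5759, 1.3377)
after S2 (essential): [0.5358 -0.3195 0.2324; 0.0191 0.3800 -0.1205; -0.4340 -0.4551 0.0466]

matrix = [0.5358 -0.3195 0.2324; 0.0191 0.3800 -0.1205; -0.4340 -0.4551 0.0466]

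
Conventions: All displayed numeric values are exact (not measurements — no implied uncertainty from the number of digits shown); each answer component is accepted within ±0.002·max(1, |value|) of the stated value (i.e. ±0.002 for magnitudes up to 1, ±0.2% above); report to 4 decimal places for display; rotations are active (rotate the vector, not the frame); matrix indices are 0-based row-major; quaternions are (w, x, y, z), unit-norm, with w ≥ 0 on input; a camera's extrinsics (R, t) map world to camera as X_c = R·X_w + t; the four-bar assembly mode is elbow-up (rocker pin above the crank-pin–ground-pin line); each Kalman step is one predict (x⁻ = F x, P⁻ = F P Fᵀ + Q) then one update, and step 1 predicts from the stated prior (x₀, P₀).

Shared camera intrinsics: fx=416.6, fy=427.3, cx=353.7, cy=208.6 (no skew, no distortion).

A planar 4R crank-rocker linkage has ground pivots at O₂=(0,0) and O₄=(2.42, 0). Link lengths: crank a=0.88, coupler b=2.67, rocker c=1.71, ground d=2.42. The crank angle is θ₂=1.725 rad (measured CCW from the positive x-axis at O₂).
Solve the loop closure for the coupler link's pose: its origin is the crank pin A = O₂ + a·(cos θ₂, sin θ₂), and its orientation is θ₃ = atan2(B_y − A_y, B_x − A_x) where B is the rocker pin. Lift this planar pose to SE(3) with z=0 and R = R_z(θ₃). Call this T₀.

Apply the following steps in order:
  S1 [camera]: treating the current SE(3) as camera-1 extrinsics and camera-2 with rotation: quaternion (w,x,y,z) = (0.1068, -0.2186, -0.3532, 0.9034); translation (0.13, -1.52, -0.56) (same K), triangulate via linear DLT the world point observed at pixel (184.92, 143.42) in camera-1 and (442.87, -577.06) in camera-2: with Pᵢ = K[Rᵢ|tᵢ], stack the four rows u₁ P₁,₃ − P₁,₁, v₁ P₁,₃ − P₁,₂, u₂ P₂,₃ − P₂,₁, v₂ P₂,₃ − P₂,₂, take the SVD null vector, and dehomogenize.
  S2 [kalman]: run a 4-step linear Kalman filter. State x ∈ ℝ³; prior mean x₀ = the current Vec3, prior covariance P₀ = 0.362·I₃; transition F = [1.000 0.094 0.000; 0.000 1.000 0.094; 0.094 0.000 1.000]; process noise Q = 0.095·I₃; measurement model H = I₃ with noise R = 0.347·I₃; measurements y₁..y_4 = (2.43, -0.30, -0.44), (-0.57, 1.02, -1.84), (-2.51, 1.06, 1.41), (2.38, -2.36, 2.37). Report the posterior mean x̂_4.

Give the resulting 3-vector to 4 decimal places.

result = (0.5058, -0.5664, 1.0511)

source (fourbar_fk): coupler pose = R=[0.9492 -0.3147 0.0000; 0.3147 0.9492 0.0000; 0.0000 0.0000 1.0000], t=(-0.1352, 0.8696, 0.0000)
after S1 (triangulate): (-0.6006, -0.8861, 1.0524)
after S2 (kf_track): (0.5058, -0.5664, 1.0511)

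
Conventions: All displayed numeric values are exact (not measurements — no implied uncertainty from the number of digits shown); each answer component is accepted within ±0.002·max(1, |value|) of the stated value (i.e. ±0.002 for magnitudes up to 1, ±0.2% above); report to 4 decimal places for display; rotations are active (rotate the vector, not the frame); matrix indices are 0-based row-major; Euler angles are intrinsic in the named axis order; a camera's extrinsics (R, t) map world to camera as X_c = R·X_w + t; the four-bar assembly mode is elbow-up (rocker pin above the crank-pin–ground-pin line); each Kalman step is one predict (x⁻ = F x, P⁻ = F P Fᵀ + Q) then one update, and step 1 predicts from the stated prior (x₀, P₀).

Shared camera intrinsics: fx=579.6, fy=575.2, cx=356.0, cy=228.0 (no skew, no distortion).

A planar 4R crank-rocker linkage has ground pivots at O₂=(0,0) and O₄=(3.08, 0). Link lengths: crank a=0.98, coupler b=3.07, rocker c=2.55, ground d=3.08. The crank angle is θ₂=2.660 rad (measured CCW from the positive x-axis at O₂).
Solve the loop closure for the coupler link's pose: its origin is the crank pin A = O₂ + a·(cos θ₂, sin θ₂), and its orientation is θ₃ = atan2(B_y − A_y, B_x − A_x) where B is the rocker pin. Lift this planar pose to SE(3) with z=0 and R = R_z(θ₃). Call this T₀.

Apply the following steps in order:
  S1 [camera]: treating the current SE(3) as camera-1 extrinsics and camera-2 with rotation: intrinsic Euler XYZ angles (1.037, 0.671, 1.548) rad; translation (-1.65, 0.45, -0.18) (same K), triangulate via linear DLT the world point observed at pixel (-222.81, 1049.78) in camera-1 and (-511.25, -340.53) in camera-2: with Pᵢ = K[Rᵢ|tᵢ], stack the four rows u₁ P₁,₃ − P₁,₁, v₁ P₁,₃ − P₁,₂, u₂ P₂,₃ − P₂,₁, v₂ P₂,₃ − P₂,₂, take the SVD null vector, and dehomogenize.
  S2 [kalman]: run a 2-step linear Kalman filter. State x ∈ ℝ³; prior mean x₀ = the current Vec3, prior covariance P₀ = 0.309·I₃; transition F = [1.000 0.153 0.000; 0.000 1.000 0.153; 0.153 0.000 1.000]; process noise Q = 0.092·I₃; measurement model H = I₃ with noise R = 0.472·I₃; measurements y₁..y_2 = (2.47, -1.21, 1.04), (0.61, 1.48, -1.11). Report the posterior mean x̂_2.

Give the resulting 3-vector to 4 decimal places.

source (fourbar_fk): coupler pose = R=[0.8353 -0.5498 0.0000; 0.5498 0.8353 0.0000; 0.0000 0.0000 1.0000], t=(-0.8685, 0.4539, 0.0000)
after S1 (triangulate): (0.3982, 1.9225, 1.5950)
after S2 (kf_track): (1.0750, 0.9754, 0.4761)

result = (1.0750, 0.9754, 0.4761)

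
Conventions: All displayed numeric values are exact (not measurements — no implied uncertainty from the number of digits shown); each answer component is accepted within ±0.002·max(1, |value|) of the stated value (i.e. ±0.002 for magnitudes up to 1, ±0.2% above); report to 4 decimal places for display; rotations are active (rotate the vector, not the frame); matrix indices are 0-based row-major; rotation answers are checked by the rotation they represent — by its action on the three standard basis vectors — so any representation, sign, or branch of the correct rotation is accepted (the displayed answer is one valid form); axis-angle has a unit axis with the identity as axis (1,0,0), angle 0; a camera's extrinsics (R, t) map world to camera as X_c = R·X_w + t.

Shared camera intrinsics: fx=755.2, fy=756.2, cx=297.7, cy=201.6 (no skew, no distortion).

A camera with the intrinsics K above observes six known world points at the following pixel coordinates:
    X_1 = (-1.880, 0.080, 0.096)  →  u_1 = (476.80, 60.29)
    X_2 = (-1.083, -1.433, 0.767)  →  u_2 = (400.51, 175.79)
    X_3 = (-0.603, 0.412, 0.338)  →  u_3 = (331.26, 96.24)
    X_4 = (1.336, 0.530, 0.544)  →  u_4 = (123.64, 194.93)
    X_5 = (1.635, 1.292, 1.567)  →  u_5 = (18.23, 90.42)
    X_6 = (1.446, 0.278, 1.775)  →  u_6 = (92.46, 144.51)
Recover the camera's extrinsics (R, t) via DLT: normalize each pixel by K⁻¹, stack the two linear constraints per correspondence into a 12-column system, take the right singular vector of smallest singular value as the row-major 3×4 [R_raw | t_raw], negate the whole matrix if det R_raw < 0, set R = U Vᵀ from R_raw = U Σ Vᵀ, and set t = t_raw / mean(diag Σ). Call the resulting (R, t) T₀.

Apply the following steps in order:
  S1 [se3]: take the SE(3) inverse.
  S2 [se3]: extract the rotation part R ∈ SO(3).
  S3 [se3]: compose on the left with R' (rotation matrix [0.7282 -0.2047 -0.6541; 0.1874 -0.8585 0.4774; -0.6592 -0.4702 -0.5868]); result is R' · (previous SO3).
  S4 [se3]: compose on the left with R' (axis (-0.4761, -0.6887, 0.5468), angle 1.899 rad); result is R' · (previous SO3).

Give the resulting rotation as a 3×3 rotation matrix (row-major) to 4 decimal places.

source (pnp_recover): camera pose = R=[-0.8415 -0.3255 -0.4312; 0.5351 -0.6128 -0.5816; -0.0749 -0.7201 0.6898], t=(0.0601, -0.1300, 6.4897)
after S1 (invert_se3): R=[-0.8415 0.5351 -0.0749; -0.3255 -0.6128 -0.7201; -0.4312 -0.5816 0.6898], t=(0.6065, 4.6132, -4.5263)
after S2 (rot_of_se3): [-0.8415 0.5351 -0.0749; -0.3255 -0.6128 -0.7201; -0.4312 -0.5816 0.6898]
after S3 (compose_so3): [-0.2641 0.8955 -0.3583; -0.0841 0.3487 0.9334; 0.9608 0.2767 -0.0168]
after S4 (compose_so3): [-0.9441 -0.3251 -0.0536; -0.3223 0.9450 -0.0555; 0.0687 -0.0351 -0.9970]

rotation (matrix) = ((-0.9441, -0.3251, -0.0536), (-0.3223, 0.9450, -0.0555), (0.0687, -0.0351, -0.9970))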